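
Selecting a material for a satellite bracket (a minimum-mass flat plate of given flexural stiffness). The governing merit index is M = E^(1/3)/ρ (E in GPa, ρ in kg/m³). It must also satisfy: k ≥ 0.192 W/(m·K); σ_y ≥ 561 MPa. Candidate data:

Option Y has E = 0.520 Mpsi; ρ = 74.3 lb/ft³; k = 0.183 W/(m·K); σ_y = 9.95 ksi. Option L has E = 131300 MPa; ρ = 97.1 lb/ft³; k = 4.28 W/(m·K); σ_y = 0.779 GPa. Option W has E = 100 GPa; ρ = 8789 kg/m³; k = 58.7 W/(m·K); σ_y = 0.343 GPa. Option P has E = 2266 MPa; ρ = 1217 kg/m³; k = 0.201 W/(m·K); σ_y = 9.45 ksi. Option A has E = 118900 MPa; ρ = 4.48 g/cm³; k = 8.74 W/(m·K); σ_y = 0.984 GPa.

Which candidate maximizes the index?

option L

Screen on constraints: k ≥ 0.192 W/(m·K); σ_y ≥ 561 MPa. Survivors: option L, option A.
Convert each candidate to consistent units, then evaluate M:
  option L: E = 131.3 GPa, ρ = 1555 kg/m³
  option A: E = 118.9 GPa, ρ = 4480 kg/m³
  option L: M = 3.27×10⁻³
  option A: M = 1.10×10⁻³
The maximum is for option L.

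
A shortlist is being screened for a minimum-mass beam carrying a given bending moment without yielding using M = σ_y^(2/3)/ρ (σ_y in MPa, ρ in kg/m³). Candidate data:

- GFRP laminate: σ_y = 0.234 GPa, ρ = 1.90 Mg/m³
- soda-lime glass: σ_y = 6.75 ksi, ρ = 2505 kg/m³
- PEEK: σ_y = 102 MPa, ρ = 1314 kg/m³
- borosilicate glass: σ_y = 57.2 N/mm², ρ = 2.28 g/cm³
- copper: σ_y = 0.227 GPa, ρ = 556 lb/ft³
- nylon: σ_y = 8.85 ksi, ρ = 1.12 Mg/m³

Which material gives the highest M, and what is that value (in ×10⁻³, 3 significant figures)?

GFRP laminate, M = 20.0×10⁻³

Convert each candidate to consistent units, then evaluate M:
  GFRP laminate: σ_y = 234.0 MPa, ρ = 1900 kg/m³
  soda-lime glass: σ_y = 46.54 MPa, ρ = 2505 kg/m³
  PEEK: σ_y = 102.0 MPa, ρ = 1314 kg/m³
  borosilicate glass: σ_y = 57.20 MPa, ρ = 2280 kg/m³
  copper: σ_y = 227.0 MPa, ρ = 8906 kg/m³
  nylon: σ_y = 61.02 MPa, ρ = 1120 kg/m³
  GFRP laminate: M = 20.0×10⁻³
  PEEK: M = 16.6×10⁻³
  nylon: M = 13.8×10⁻³
  borosilicate glass: M = 6.51×10⁻³
  soda-lime glass: M = 5.17×10⁻³
  copper: M = 4.18×10⁻³
The maximum is for GFRP laminate.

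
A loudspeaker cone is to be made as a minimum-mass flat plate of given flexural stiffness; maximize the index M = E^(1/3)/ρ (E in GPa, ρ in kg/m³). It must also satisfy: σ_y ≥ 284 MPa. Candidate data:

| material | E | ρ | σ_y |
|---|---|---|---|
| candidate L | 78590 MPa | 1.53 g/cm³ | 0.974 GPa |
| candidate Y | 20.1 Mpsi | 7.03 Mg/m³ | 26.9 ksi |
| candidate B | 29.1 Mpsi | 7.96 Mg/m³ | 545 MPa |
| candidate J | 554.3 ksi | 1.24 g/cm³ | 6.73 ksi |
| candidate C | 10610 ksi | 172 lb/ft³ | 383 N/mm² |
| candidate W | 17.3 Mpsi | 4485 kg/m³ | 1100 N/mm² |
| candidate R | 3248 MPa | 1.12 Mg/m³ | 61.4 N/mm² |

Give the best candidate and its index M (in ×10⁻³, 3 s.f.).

Screen on constraints: σ_y ≥ 284 MPa. Survivors: candidate L, candidate B, candidate C, candidate W.
Normalizing units and computing the index:
  candidate L: E = 78.59 GPa, ρ = 1530 kg/m³
  candidate B: E = 200.6 GPa, ρ = 7960 kg/m³
  candidate C: E = 73.15 GPa, ρ = 2755 kg/m³
  candidate W: E = 119.3 GPa, ρ = 4485 kg/m³
  candidate L: M = 2.80×10⁻³
  candidate C: M = 1.52×10⁻³
  candidate W: M = 1.10×10⁻³
  candidate B: M = 0.735×10⁻³
Candidate L ranks first.

candidate L, M = 2.80×10⁻³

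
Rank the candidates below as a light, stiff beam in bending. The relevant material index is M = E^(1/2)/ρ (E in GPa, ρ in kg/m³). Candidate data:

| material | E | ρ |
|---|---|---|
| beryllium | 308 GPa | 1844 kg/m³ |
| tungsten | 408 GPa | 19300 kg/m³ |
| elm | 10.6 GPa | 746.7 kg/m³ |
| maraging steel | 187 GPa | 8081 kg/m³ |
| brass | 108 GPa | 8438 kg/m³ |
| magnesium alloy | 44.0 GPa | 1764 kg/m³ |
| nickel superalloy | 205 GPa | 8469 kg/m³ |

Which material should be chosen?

beryllium

Evaluate M for each candidate:
  beryllium: M = 9.52×10⁻³
  elm: M = 4.36×10⁻³
  magnesium alloy: M = 3.76×10⁻³
  maraging steel: M = 1.69×10⁻³
  nickel superalloy: M = 1.69×10⁻³
  brass: M = 1.23×10⁻³
  tungsten: M = 1.05×10⁻³
Beryllium has the largest M.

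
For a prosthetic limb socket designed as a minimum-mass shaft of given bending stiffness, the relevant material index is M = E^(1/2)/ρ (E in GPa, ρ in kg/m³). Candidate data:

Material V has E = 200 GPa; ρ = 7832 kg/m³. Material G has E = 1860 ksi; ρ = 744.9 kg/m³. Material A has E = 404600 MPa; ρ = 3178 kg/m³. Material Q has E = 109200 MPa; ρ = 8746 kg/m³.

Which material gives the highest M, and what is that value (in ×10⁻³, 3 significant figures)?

material A, M = 6.33×10⁻³

Putting every candidate on a common basis:
  material V: E = 200.0 GPa, ρ = 7832 kg/m³
  material G: E = 12.82 GPa, ρ = 744.9 kg/m³
  material A: E = 404.6 GPa, ρ = 3178 kg/m³
  material Q: E = 109.2 GPa, ρ = 8746 kg/m³
  material A: M = 6.33×10⁻³
  material G: M = 4.81×10⁻³
  material V: M = 1.81×10⁻³
  material Q: M = 1.19×10⁻³
Material A has the largest M.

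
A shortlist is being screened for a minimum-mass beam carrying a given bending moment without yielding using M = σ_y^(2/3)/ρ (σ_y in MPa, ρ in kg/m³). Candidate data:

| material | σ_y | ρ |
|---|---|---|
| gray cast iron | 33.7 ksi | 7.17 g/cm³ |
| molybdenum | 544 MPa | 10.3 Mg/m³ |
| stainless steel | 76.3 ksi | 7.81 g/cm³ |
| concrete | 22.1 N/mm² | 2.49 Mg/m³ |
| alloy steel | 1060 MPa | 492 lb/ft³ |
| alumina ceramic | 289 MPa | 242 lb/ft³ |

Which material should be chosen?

Normalizing units and computing the index:
  gray cast iron: σ_y = 232.4 MPa, ρ = 7170 kg/m³
  molybdenum: σ_y = 544.0 MPa, ρ = 10300 kg/m³
  stainless steel: σ_y = 526.1 MPa, ρ = 7810 kg/m³
  concrete: σ_y = 22.10 MPa, ρ = 2490 kg/m³
  alloy steel: σ_y = 1060 MPa, ρ = 7881 kg/m³
  alumina ceramic: σ_y = 289.0 MPa, ρ = 3876 kg/m³
  alloy steel: M = 13.2×10⁻³
  alumina ceramic: M = 11.3×10⁻³
  stainless steel: M = 8.34×10⁻³
  molybdenum: M = 6.47×10⁻³
  gray cast iron: M = 5.27×10⁻³
  concrete: M = 3.16×10⁻³
Alloy steel ranks first.

alloy steel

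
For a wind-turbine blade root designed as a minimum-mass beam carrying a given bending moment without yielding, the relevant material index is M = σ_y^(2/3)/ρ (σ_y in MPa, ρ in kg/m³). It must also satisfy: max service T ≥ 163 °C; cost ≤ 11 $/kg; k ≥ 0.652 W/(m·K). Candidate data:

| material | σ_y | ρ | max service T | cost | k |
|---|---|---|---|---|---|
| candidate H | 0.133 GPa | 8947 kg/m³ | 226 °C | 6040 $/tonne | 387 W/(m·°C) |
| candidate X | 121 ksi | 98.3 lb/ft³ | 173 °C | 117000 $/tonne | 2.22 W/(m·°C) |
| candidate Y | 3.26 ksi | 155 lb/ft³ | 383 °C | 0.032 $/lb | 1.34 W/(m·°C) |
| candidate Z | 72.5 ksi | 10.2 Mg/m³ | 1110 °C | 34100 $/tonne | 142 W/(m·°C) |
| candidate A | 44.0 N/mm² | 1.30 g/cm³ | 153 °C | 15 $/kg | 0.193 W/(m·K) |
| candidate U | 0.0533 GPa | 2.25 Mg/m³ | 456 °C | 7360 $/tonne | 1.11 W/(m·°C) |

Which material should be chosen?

Screen on constraints: max service T ≥ 163 °C; cost ≤ 11 $/kg; k ≥ 0.652 W/(m·K). Survivors: candidate H, candidate Y, candidate U.
In SI units:
  candidate H: σ_y = 133.0 MPa, ρ = 8947 kg/m³
  candidate Y: σ_y = 22.48 MPa, ρ = 2483 kg/m³
  candidate U: σ_y = 53.30 MPa, ρ = 2250 kg/m³
  candidate U: M = 6.29×10⁻³
  candidate Y: M = 3.21×10⁻³
  candidate H: M = 2.91×10⁻³
Highest index: candidate U.

candidate U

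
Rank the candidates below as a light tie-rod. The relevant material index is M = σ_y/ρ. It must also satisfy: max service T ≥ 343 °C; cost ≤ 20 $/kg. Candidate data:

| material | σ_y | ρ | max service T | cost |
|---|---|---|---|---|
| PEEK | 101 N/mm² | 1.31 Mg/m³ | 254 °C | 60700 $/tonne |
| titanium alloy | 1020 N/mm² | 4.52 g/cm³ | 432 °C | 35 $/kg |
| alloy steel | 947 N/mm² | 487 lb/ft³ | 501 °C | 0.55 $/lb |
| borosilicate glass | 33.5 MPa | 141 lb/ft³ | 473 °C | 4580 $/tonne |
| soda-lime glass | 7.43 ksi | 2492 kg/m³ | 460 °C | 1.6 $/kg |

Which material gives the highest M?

alloy steel

Screen on constraints: max service T ≥ 343 °C; cost ≤ 20 $/kg. Survivors: alloy steel, borosilicate glass, soda-lime glass.
In SI units:
  alloy steel: σ_y = 947.0 MPa, ρ = 7801 kg/m³
  borosilicate glass: σ_y = 33.50 MPa, ρ = 2259 kg/m³
  soda-lime glass: σ_y = 51.23 MPa, ρ = 2492 kg/m³
  alloy steel: M = 121 kN·m/kg
  soda-lime glass: M = 20.6 kN·m/kg
  borosilicate glass: M = 14.8 kN·m/kg
Alloy steel has the largest M.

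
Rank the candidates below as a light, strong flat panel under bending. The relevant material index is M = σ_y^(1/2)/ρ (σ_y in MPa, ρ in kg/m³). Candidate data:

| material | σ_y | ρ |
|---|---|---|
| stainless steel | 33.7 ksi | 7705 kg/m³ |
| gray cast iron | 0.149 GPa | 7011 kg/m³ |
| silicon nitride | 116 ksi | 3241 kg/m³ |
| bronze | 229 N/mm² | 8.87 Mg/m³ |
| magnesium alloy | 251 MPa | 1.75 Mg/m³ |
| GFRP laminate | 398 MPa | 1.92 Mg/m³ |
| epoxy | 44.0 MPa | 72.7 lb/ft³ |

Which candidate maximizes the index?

Putting every candidate on a common basis:
  stainless steel: σ_y = 232.4 MPa, ρ = 7705 kg/m³
  gray cast iron: σ_y = 149.0 MPa, ρ = 7011 kg/m³
  silicon nitride: σ_y = 799.8 MPa, ρ = 3241 kg/m³
  bronze: σ_y = 229.0 MPa, ρ = 8870 kg/m³
  magnesium alloy: σ_y = 251.0 MPa, ρ = 1750 kg/m³
  GFRP laminate: σ_y = 398.0 MPa, ρ = 1920 kg/m³
  epoxy: σ_y = 44.00 MPa, ρ = 1165 kg/m³
  GFRP laminate: M = 10.4×10⁻³
  magnesium alloy: M = 9.05×10⁻³
  silicon nitride: M = 8.73×10⁻³
  epoxy: M = 5.70×10⁻³
  stainless steel: M = 1.98×10⁻³
  gray cast iron: M = 1.74×10⁻³
  bronze: M = 1.71×10⁻³
Highest index: GFRP laminate.

GFRP laminate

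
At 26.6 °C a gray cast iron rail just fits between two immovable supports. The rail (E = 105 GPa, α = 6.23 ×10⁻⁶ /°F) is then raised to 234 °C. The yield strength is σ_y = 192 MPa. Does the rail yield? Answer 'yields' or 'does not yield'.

α = 6.23×10⁻⁶/°F × 9/5 = 11.2×10⁻⁶/K.
ΔT = 207.4 K. Constrained thermal stress σ = E·α·ΔT = 105.0×10³ MPa × 11.2×10⁻⁶ × 207.4 = 244 MPa (compressive).
Compare to σ_y = 192 MPa: σ ≥ σ_y, so it yields.

yields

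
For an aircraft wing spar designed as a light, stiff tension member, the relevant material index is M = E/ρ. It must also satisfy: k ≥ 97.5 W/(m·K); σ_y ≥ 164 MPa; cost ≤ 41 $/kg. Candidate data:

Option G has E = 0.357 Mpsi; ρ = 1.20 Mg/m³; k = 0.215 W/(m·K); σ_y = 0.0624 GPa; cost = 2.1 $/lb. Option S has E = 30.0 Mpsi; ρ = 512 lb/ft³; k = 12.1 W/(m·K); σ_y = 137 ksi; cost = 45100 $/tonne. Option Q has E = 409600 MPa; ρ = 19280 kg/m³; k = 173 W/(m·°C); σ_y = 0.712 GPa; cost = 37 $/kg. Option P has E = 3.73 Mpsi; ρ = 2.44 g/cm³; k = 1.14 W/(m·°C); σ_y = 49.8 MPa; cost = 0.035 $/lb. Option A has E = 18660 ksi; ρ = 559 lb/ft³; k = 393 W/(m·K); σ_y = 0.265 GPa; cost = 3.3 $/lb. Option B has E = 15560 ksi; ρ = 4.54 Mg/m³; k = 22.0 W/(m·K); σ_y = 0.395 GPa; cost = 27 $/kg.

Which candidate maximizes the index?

option Q

Screen on constraints: k ≥ 97.5 W/(m·K); σ_y ≥ 164 MPa; cost ≤ 41 $/kg. Survivors: option Q, option A.
In SI units:
  option Q: E = 409.6 GPa, ρ = 19280 kg/m³
  option A: E = 128.7 GPa, ρ = 8954 kg/m³
  option Q: M = 21.2 MN·m/kg
  option A: M = 14.4 MN·m/kg
Highest index: option Q.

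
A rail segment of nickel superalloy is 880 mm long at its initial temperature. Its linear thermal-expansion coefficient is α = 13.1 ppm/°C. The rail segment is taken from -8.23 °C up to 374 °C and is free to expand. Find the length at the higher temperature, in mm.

884.41 mm

ΔT = 374 − (-8.23) = 382.2 K.
ΔL = α·L₀·ΔT = 13.1×10⁻⁶ × 880 mm × 382.2 K = 4.41 mm.
L = L₀ + ΔL = 880 + 4.41 = 884.41 mm.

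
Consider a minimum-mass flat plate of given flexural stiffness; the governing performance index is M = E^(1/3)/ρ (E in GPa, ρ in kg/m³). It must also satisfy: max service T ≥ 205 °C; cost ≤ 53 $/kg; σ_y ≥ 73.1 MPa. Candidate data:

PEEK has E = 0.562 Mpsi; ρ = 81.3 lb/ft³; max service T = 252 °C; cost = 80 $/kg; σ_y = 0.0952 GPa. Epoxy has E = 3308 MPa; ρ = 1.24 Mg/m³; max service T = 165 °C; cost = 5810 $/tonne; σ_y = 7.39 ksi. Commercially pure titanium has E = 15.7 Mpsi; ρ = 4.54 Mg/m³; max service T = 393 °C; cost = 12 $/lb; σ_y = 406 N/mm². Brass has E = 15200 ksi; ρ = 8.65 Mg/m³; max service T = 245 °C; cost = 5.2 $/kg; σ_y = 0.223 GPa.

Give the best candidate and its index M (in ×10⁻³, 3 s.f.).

Screen on constraints: max service T ≥ 205 °C; cost ≤ 53 $/kg; σ_y ≥ 73.1 MPa. Survivors: commercially pure titanium, brass.
Convert each candidate to consistent units, then evaluate M:
  commercially pure titanium: E = 108.2 GPa, ρ = 4540 kg/m³
  brass: E = 104.8 GPa, ρ = 8650 kg/m³
  commercially pure titanium: M = 1.05×10⁻³
  brass: M = 0.545×10⁻³
Highest index: commercially pure titanium.

commercially pure titanium, M = 1.05×10⁻³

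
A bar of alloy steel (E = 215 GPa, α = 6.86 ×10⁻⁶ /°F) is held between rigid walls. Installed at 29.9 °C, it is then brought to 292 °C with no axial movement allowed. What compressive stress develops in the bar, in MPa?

α = 6.86×10⁻⁶/°F × 9/5 = 12.3×10⁻⁶/K.
ΔT = 262.1 K. Constrained thermal stress σ = E·α·ΔT = 215.0×10³ MPa × 12.3×10⁻⁶ × 262.1 = 696 MPa (compressive).

696 MPa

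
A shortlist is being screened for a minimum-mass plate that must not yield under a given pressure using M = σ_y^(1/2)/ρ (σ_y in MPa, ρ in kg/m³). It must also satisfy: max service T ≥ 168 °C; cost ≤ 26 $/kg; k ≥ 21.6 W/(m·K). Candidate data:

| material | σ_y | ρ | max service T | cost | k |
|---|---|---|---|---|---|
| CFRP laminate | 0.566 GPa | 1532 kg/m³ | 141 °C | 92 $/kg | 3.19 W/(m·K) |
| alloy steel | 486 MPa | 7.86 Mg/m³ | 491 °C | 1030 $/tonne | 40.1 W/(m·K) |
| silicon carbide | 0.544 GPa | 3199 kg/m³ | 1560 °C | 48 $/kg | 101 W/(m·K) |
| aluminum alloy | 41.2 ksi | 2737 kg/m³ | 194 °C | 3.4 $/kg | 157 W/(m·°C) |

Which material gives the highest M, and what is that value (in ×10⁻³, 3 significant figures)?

aluminum alloy, M = 6.16×10⁻³

Screen on constraints: max service T ≥ 168 °C; cost ≤ 26 $/kg; k ≥ 21.6 W/(m·K). Survivors: alloy steel, aluminum alloy.
Normalizing units and computing the index:
  alloy steel: σ_y = 486.0 MPa, ρ = 7860 kg/m³
  aluminum alloy: σ_y = 284.1 MPa, ρ = 2737 kg/m³
  aluminum alloy: M = 6.16×10⁻³
  alloy steel: M = 2.80×10⁻³
The maximum is for aluminum alloy.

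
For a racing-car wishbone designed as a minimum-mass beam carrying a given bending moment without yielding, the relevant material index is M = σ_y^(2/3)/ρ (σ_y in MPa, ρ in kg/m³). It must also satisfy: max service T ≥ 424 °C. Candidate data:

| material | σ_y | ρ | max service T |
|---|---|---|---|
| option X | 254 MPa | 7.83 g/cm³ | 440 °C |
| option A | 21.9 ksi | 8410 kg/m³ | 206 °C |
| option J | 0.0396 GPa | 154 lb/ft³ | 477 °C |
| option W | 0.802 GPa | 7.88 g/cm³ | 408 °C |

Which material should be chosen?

option X

Screen on constraints: max service T ≥ 424 °C. Survivors: option X, option J.
Putting every candidate on a common basis:
  option X: σ_y = 254.0 MPa, ρ = 7830 kg/m³
  option J: σ_y = 39.60 MPa, ρ = 2467 kg/m³
  option X: M = 5.12×10⁻³
  option J: M = 4.71×10⁻³
Highest index: option X.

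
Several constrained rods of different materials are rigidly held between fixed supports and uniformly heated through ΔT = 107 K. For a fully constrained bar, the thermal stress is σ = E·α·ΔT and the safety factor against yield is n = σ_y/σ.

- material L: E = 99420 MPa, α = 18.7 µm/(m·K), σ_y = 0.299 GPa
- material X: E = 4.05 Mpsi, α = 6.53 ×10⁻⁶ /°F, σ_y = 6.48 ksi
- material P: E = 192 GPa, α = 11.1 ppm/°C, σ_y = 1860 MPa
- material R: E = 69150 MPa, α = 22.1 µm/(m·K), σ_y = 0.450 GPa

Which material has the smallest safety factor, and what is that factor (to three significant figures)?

Per material, after unit conversion:
  material L: E = 99.42, α = 18.7, σ_y = 299.0 → σ = 199 MPa, n = 1.50
  material X: E = 27.92, α = 11.8, σ_y = 44.68 → σ = 35.1 MPa, n = 1.27
  material P: E = 192.0, α = 11.1, σ_y = 1860 → σ = 228 MPa, n = 8.16
  material R: E = 69.15, α = 22.1, σ_y = 450.0 → σ = 164 MPa, n = 2.75
The minimum is material X at n = 1.27.

material X, n = 1.27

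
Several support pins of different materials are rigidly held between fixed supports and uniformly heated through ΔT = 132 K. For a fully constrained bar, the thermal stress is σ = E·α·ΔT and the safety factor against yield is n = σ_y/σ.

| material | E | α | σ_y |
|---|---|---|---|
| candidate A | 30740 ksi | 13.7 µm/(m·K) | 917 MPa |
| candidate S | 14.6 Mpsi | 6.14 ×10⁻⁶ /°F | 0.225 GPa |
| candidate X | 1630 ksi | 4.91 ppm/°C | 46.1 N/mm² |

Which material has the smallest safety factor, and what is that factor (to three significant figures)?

candidate S, n = 1.53

In consistent units (E in GPa, α in ×10⁻⁶/K, σ_y in MPa):
  candidate A: E = 211.9, α = 13.7, σ_y = 917.0 → σ = 383 MPa, n = 2.39
  candidate S: E = 100.7, α = 11.1, σ_y = 225.0 → σ = 147 MPa, n = 1.53
  candidate X: E = 11.24, α = 4.91, σ_y = 46.10 → σ = 7.28 MPa, n = 6.33
The minimum is candidate S at n = 1.53.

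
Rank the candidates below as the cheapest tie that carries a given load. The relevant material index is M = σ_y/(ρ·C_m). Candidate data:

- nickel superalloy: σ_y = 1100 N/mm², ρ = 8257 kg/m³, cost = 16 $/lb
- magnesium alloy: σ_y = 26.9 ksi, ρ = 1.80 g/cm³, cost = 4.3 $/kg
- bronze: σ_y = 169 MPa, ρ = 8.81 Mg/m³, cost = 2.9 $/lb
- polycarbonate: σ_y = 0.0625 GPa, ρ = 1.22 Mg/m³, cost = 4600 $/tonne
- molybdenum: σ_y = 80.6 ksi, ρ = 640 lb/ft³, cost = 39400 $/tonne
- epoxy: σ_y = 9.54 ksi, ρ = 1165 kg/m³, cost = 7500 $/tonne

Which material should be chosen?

Convert each candidate to consistent units, then evaluate M:
  nickel superalloy: σ_y = 1100 MPa, ρ = 8257 kg/m³, cost = 35.27 $/kg
  magnesium alloy: σ_y = 185.5 MPa, ρ = 1800 kg/m³, cost = 4.300 $/kg
  bronze: σ_y = 169.0 MPa, ρ = 8810 kg/m³, cost = 6.393 $/kg
  polycarbonate: σ_y = 62.50 MPa, ρ = 1220 kg/m³, cost = 4.600 $/kg
  molybdenum: σ_y = 555.7 MPa, ρ = 10250 kg/m³, cost = 39.40 $/kg
  epoxy: σ_y = 65.78 MPa, ρ = 1165 kg/m³, cost = 7.500 $/kg
  magnesium alloy: M = 24.0 kN·m per $
  polycarbonate: M = 11.1 kN·m per $
  epoxy: M = 7.53 kN·m per $
  nickel superalloy: M = 3.78 kN·m per $
  bronze: M = 3.00 kN·m per $
  molybdenum: M = 1.38 kN·m per $
Magnesium alloy ranks first.

magnesium alloy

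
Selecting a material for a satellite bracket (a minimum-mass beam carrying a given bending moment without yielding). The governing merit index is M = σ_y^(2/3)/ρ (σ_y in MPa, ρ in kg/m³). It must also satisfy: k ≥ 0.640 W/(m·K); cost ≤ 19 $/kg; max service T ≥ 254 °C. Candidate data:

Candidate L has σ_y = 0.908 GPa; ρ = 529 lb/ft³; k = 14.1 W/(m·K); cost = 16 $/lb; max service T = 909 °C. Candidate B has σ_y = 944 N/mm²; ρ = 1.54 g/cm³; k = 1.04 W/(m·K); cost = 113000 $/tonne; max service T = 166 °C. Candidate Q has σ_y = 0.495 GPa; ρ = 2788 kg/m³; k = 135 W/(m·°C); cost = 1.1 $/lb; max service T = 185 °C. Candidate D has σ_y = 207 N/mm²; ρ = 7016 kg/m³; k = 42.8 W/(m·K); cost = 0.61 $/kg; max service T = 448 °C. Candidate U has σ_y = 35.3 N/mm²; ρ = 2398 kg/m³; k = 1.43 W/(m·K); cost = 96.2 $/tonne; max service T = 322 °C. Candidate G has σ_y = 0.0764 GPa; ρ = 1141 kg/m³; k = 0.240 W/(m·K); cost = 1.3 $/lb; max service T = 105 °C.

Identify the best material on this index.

candidate D

Screen on constraints: k ≥ 0.640 W/(m·K); cost ≤ 19 $/kg; max service T ≥ 254 °C. Survivors: candidate D, candidate U.
Putting every candidate on a common basis:
  candidate D: σ_y = 207.0 MPa, ρ = 7016 kg/m³
  candidate U: σ_y = 35.30 MPa, ρ = 2398 kg/m³
  candidate D: M = 4.99×10⁻³
  candidate U: M = 4.49×10⁻³
The maximum is for candidate D.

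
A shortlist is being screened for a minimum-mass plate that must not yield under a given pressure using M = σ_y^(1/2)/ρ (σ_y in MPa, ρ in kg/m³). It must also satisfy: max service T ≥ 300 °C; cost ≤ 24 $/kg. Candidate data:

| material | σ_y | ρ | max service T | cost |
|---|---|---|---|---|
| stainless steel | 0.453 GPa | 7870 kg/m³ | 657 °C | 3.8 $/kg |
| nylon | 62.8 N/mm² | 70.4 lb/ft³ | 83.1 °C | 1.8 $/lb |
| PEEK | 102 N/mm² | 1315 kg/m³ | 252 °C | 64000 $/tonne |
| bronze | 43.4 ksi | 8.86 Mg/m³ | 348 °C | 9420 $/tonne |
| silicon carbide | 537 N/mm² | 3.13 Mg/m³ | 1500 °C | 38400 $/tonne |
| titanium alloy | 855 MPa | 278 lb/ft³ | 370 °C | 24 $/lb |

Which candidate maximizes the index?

stainless steel

Screen on constraints: max service T ≥ 300 °C; cost ≤ 24 $/kg. Survivors: stainless steel, bronze.
Normalizing units and computing the index:
  stainless steel: σ_y = 453.0 MPa, ρ = 7870 kg/m³
  bronze: σ_y = 299.2 MPa, ρ = 8860 kg/m³
  stainless steel: M = 2.70×10⁻³
  bronze: M = 1.95×10⁻³
Stainless steel has the largest M.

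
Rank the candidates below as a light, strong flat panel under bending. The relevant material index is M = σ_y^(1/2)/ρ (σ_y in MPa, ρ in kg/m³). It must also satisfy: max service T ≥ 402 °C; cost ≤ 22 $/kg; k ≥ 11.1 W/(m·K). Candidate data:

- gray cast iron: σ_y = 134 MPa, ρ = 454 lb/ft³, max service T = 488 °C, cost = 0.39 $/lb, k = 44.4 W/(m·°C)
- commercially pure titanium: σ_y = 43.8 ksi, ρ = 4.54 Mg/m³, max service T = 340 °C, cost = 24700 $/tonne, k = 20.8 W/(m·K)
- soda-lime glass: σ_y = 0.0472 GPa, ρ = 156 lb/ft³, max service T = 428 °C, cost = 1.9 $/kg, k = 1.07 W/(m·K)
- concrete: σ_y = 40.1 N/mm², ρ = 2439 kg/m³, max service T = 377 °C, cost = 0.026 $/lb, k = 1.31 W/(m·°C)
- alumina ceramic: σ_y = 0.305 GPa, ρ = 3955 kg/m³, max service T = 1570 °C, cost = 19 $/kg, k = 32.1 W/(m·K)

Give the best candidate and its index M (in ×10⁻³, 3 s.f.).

alumina ceramic, M = 4.42×10⁻³

Screen on constraints: max service T ≥ 402 °C; cost ≤ 22 $/kg; k ≥ 11.1 W/(m·K). Survivors: gray cast iron, alumina ceramic.
Normalizing units and computing the index:
  gray cast iron: σ_y = 134.0 MPa, ρ = 7272 kg/m³
  alumina ceramic: σ_y = 305.0 MPa, ρ = 3955 kg/m³
  alumina ceramic: M = 4.42×10⁻³
  gray cast iron: M = 1.59×10⁻³
Alumina ceramic has the largest M.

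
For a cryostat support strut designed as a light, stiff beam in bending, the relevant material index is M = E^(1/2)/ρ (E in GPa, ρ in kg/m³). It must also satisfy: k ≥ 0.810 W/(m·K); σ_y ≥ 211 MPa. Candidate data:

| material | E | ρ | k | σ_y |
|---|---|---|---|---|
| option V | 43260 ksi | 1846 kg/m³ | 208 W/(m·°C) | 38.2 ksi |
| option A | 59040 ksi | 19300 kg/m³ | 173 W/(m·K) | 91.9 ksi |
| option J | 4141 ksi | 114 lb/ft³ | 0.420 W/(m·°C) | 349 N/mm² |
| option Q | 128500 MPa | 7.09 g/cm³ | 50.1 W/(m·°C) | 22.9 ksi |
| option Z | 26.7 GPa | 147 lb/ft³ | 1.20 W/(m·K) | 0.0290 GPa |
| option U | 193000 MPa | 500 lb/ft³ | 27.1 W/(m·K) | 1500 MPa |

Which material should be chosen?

option V

Screen on constraints: k ≥ 0.810 W/(m·K); σ_y ≥ 211 MPa. Survivors: option V, option A, option U.
Normalizing units and computing the index:
  option V: E = 298.3 GPa, ρ = 1846 kg/m³
  option A: E = 407.1 GPa, ρ = 19300 kg/m³
  option U: E = 193.0 GPa, ρ = 8009 kg/m³
  option V: M = 9.36×10⁻³
  option U: M = 1.73×10⁻³
  option A: M = 1.05×10⁻³
Option V ranks first.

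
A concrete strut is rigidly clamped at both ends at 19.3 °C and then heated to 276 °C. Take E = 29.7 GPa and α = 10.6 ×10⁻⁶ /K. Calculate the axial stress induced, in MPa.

ΔT = 256.7 K. Constrained thermal stress σ = E·α·ΔT = 29.70×10³ MPa × 10.6×10⁻⁶ × 256.7 = 80.8 MPa (compressive).

80.8 MPa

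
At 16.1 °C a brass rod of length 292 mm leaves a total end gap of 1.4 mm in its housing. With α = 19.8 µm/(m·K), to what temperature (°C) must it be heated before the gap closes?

α·L₀·ΔT = 1.4 mm ⇒ ΔT = 1.4 / (19.8×10⁻⁶ × 292.0) = 242.1 K.
T = 16.1 + 242.1 = 258.2 °C.

258 °C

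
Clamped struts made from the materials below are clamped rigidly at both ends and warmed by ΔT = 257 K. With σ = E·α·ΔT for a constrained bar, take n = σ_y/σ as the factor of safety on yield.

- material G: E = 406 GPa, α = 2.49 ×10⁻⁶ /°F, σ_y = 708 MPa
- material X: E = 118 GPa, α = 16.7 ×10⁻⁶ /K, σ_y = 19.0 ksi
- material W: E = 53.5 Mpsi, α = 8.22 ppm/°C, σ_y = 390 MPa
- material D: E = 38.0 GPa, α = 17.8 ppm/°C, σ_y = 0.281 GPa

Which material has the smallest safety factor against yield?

With everything in SI (GPa, ×10⁻⁶/K, MPa):
  material G: E = 406.0, α = 4.48, σ_y = 708.0 → σ = 468 MPa, n = 1.51
  material X: E = 118.0, α = 16.7, σ_y = 131.0 → σ = 506 MPa, n = 0.259
  material W: E = 368.9, α = 8.22, σ_y = 390.0 → σ = 779 MPa, n = 0.500
  material D: E = 38.00, α = 17.8, σ_y = 281.0 → σ = 174 MPa, n = 1.62
Smallest n: material X with n = 0.259.

material X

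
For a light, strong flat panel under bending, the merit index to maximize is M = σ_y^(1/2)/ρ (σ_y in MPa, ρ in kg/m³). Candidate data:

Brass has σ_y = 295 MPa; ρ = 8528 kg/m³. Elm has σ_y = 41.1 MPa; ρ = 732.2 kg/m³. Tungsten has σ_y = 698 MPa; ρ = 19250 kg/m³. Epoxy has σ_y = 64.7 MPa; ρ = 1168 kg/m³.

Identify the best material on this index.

elm

Computing M directly (units already consistent):
  elm: M = 8.76×10⁻³
  epoxy: M = 6.89×10⁻³
  brass: M = 2.01×10⁻³
  tungsten: M = 1.37×10⁻³
The maximum is for elm.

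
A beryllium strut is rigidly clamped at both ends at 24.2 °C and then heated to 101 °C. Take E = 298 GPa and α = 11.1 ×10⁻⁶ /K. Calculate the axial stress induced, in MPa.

ΔT = 76.80 K. Constrained thermal stress σ = E·α·ΔT = 298.0×10³ MPa × 11.1×10⁻⁶ × 76.80 = 254 MPa (compressive).

254 MPa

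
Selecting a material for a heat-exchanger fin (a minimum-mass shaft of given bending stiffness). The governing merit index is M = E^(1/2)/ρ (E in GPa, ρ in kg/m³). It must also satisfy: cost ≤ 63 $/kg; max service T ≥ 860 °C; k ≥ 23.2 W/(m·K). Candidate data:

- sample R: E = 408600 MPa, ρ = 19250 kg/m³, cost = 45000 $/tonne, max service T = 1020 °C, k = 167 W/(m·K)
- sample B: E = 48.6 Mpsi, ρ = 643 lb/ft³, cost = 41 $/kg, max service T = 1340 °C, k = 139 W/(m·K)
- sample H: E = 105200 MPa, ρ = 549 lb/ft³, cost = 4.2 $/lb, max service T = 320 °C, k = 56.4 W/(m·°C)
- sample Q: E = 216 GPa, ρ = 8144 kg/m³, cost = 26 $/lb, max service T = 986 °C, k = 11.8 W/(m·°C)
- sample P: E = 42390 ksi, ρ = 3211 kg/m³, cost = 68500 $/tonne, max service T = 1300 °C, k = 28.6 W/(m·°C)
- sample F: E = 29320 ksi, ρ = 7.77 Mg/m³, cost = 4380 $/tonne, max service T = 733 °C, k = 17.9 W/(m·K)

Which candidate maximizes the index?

sample B

Screen on constraints: cost ≤ 63 $/kg; max service T ≥ 860 °C; k ≥ 23.2 W/(m·K). Survivors: sample R, sample B.
Putting every candidate on a common basis:
  sample R: E = 408.6 GPa, ρ = 19250 kg/m³
  sample B: E = 335.1 GPa, ρ = 10300 kg/m³
  sample B: M = 1.78×10⁻³
  sample R: M = 1.05×10⁻³
Sample B has the largest M.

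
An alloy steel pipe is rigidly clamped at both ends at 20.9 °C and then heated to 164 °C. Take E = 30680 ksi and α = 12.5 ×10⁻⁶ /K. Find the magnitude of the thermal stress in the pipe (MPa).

378 MPa

E = 30680 ksi = 211.5 GPa.
ΔT = 143.1 K. Constrained thermal stress σ = E·α·ΔT = 211.5×10³ MPa × 12.5×10⁻⁶ × 143.1 = 378 MPa (compressive).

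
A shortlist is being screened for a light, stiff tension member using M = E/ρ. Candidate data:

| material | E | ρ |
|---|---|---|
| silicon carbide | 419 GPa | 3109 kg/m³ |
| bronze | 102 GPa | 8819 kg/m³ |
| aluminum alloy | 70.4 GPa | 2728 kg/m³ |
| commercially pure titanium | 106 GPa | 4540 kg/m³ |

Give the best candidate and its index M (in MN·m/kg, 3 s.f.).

silicon carbide, M = 135 MN·m/kg

Computing M directly (units already consistent):
  silicon carbide: M = 135 MN·m/kg
  aluminum alloy: M = 25.8 MN·m/kg
  commercially pure titanium: M = 23.3 MN·m/kg
  bronze: M = 11.6 MN·m/kg
Silicon carbide has the largest M.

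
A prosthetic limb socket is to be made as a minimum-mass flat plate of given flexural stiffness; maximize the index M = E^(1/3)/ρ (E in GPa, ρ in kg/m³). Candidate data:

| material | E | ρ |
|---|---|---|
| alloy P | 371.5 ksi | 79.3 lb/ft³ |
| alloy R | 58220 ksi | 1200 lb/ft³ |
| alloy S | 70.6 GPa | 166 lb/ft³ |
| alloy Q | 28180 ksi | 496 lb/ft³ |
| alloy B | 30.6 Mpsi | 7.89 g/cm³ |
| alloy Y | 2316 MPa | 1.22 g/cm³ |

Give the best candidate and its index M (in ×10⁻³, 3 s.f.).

alloy S, M = 1.55×10⁻³

In SI units:
  alloy P: E = 2.561 GPa, ρ = 1270 kg/m³
  alloy R: E = 401.4 GPa, ρ = 19220 kg/m³
  alloy S: E = 70.60 GPa, ρ = 2659 kg/m³
  alloy Q: E = 194.3 GPa, ρ = 7945 kg/m³
  alloy B: E = 211.0 GPa, ρ = 7890 kg/m³
  alloy Y: E = 2.316 GPa, ρ = 1220 kg/m³
  alloy S: M = 1.55×10⁻³
  alloy Y: M = 1.08×10⁻³
  alloy P: M = 1.08×10⁻³
  alloy B: M = 0.755×10⁻³
  alloy Q: M = 0.729×10⁻³
  alloy R: M = 0.384×10⁻³
Alloy S ranks first.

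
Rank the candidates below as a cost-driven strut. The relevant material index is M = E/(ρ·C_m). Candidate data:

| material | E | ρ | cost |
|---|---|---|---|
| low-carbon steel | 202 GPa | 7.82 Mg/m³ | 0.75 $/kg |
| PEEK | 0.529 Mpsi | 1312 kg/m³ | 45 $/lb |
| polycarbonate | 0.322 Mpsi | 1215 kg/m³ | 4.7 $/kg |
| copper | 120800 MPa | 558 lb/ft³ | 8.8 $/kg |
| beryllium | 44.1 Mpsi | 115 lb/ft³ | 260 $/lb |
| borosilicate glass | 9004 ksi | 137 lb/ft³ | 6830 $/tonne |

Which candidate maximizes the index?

low-carbon steel

Putting every candidate on a common basis:
  low-carbon steel: E = 202.0 GPa, ρ = 7820 kg/m³, cost = 0.7500 $/kg
  PEEK: E = 3.647 GPa, ρ = 1312 kg/m³, cost = 99.21 $/kg
  polycarbonate: E = 2.220 GPa, ρ = 1215 kg/m³, cost = 4.700 $/kg
  copper: E = 120.8 GPa, ρ = 8938 kg/m³, cost = 8.800 $/kg
  beryllium: E = 304.1 GPa, ρ = 1842 kg/m³, cost = 573.2 $/kg
  borosilicate glass: E = 62.08 GPa, ρ = 2195 kg/m³, cost = 6.830 $/kg
  low-carbon steel: M = 34.4 MN·m per $
  borosilicate glass: M = 4.14 MN·m per $
  copper: M = 1.54 MN·m per $
  polycarbonate: M = 0.389 MN·m per $
  beryllium: M = 0.288 MN·m per $
  PEEK: M = 0.0280 MN·m per $
The maximum is for low-carbon steel.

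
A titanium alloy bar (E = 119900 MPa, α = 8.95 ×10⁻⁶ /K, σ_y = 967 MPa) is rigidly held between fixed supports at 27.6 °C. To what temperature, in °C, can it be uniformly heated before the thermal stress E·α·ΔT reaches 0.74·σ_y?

694 °C

E = 119900 MPa = 119.9 GPa.
E·α·ΔT = 715.6 MPa ⇒ ΔT = 715.6 / (119.9×10³ × 8.95×10⁻⁶) = 666.8 K.
T = 27.6 + 666.8 = 694.4 °C.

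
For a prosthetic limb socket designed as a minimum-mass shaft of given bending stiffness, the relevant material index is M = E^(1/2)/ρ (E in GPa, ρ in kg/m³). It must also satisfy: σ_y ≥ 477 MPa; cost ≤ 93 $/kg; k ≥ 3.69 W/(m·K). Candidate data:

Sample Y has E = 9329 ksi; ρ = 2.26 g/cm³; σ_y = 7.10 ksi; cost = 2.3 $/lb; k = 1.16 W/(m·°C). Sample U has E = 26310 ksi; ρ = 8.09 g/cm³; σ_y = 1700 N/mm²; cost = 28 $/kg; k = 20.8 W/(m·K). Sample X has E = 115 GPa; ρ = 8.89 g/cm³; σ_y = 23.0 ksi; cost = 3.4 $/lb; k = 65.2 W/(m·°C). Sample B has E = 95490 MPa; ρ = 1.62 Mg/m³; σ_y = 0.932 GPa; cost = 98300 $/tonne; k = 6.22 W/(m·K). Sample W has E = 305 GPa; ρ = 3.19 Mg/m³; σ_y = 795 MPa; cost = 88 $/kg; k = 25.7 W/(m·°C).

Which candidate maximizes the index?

sample W

Screen on constraints: σ_y ≥ 477 MPa; cost ≤ 93 $/kg; k ≥ 3.69 W/(m·K). Survivors: sample U, sample W.
Normalizing units and computing the index:
  sample U: E = 181.4 GPa, ρ = 8090 kg/m³
  sample W: E = 305.0 GPa, ρ = 3190 kg/m³
  sample W: M = 5.47×10⁻³
  sample U: M = 1.66×10⁻³
Highest index: sample W.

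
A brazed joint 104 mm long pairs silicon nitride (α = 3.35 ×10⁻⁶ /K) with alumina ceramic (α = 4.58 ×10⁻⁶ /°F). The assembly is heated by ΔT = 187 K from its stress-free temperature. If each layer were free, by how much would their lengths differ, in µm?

95.2 µm

alumina ceramic: α = 4.58×10⁻⁶/°F × 9/5 = 8.24×10⁻⁶/K.
Δα = |3.35 − 8.24|×10⁻⁶/K = 4.89×10⁻⁶/K.
ΔL_mismatch = Δα·L·ΔT = 4.89×10⁻⁶ × 104.0 mm × 187.0 K = 95.2 µm.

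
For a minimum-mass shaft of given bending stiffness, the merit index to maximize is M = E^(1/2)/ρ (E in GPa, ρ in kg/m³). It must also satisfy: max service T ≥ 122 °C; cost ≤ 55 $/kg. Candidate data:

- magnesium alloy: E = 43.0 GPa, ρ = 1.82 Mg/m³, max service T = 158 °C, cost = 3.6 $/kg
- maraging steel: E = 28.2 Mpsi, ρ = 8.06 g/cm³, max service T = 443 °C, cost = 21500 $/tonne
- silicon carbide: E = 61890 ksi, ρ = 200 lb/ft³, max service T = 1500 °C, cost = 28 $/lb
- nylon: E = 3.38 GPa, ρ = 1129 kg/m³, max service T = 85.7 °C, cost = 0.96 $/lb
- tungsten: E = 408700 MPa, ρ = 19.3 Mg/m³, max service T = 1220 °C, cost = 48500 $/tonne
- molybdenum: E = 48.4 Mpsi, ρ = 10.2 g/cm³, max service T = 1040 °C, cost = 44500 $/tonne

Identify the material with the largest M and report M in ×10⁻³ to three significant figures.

magnesium alloy, M = 3.60×10⁻³

Screen on constraints: max service T ≥ 122 °C; cost ≤ 55 $/kg. Survivors: magnesium alloy, maraging steel, tungsten, molybdenum.
Normalizing units and computing the index:
  magnesium alloy: E = 43.00 GPa, ρ = 1820 kg/m³
  maraging steel: E = 194.4 GPa, ρ = 8060 kg/m³
  tungsten: E = 408.7 GPa, ρ = 19300 kg/m³
  molybdenum: E = 333.7 GPa, ρ = 10200 kg/m³
  magnesium alloy: M = 3.60×10⁻³
  molybdenum: M = 1.79×10⁻³
  maraging steel: M = 1.73×10⁻³
  tungsten: M = 1.05×10⁻³
Highest index: magnesium alloy.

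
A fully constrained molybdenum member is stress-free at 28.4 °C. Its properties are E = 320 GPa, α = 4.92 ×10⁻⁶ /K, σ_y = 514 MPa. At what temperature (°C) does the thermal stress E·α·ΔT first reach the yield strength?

355 °C

E·α·ΔT = 514.0 MPa ⇒ ΔT = 514.0 / (320.0×10³ × 4.92×10⁻⁶) = 326.5 K.
T = 28.4 + 326.5 = 354.9 °C.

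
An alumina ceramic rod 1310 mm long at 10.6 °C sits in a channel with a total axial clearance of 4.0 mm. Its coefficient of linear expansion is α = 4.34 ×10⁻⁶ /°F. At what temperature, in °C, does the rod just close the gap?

α = 4.34×10⁻⁶/°F × 9/5 = 7.81×10⁻⁶/K.
α·L₀·ΔT = 4.0 mm ⇒ ΔT = 4.0 / (7.81×10⁻⁶ × 1310.0) = 390.9 K.
T = 10.6 + 390.9 = 401.5 °C.

401 °C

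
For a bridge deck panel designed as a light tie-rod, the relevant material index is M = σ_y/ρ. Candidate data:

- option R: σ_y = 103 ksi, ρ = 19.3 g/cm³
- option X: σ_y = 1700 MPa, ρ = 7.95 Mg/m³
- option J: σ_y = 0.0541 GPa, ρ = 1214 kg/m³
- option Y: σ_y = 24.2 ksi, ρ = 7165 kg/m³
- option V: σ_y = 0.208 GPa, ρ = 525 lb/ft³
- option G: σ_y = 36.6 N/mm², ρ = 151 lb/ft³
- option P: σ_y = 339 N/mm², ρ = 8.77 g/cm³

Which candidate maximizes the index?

option X

In SI units:
  option R: σ_y = 710.2 MPa, ρ = 19300 kg/m³
  option X: σ_y = 1700 MPa, ρ = 7950 kg/m³
  option J: σ_y = 54.10 MPa, ρ = 1214 kg/m³
  option Y: σ_y = 166.9 MPa, ρ = 7165 kg/m³
  option V: σ_y = 208.0 MPa, ρ = 8410 kg/m³
  option G: σ_y = 36.60 MPa, ρ = 2419 kg/m³
  option P: σ_y = 339.0 MPa, ρ = 8770 kg/m³
  option X: M = 214 kN·m/kg
  option J: M = 44.6 kN·m/kg
  option P: M = 38.7 kN·m/kg
  option R: M = 36.8 kN·m/kg
  option V: M = 24.7 kN·m/kg
  option Y: M = 23.3 kN·m/kg
  option G: M = 15.1 kN·m/kg
Option X has the largest M.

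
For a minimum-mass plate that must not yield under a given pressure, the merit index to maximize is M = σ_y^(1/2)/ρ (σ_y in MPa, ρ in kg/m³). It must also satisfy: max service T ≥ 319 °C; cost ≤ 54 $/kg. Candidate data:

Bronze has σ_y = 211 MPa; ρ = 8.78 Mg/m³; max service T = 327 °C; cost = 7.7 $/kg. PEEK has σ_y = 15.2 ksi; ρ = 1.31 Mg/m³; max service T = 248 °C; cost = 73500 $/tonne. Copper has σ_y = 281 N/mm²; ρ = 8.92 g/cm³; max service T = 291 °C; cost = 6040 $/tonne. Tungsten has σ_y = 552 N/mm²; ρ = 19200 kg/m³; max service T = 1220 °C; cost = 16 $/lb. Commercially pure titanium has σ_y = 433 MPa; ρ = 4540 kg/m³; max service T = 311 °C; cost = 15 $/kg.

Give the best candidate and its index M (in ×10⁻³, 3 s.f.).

bronze, M = 1.65×10⁻³

Screen on constraints: max service T ≥ 319 °C; cost ≤ 54 $/kg. Survivors: bronze, tungsten.
In SI units:
  bronze: σ_y = 211.0 MPa, ρ = 8780 kg/m³
  tungsten: σ_y = 552.0 MPa, ρ = 19200 kg/m³
  bronze: M = 1.65×10⁻³
  tungsten: M = 1.22×10⁻³
The maximum is for bronze.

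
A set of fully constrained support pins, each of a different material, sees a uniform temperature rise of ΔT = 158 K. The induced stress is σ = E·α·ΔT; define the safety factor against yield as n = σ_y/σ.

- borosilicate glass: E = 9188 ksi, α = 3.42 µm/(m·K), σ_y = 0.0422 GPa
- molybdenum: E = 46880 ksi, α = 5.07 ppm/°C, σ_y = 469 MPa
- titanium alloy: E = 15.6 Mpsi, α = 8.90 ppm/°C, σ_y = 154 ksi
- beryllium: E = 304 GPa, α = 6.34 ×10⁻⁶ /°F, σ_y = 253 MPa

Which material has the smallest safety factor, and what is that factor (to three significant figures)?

With everything in SI (GPa, ×10⁻⁶/K, MPa):
  borosilicate glass: E = 63.35, α = 3.42, σ_y = 42.20 → σ = 34.2 MPa, n = 1.23
  molybdenum: E = 323.2, α = 5.07, σ_y = 469.0 → σ = 259 MPa, n = 1.81
  titanium alloy: E = 107.6, α = 8.90, σ_y = 1062 → σ = 151 MPa, n = 7.02
  beryllium: E = 304.0, α = 11.4, σ_y = 253.0 → σ = 548 MPa, n = 0.462
Smallest n: beryllium with n = 0.462.

beryllium, n = 0.462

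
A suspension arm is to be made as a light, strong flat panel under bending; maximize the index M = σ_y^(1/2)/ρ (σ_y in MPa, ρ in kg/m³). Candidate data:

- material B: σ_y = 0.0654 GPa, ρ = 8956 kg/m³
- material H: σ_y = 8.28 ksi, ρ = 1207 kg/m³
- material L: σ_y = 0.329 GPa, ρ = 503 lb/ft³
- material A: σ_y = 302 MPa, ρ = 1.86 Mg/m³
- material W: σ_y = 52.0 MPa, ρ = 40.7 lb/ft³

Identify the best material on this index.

material W

Convert each candidate to consistent units, then evaluate M:
  material B: σ_y = 65.40 MPa, ρ = 8956 kg/m³
  material H: σ_y = 57.09 MPa, ρ = 1207 kg/m³
  material L: σ_y = 329.0 MPa, ρ = 8057 kg/m³
  material A: σ_y = 302.0 MPa, ρ = 1860 kg/m³
  material W: σ_y = 52.00 MPa, ρ = 652.0 kg/m³
  material W: M = 11.1×10⁻³
  material A: M = 9.34×10⁻³
  material H: M = 6.26×10⁻³
  material L: M = 2.25×10⁻³
  material B: M = 0.903×10⁻³
Material W ranks first.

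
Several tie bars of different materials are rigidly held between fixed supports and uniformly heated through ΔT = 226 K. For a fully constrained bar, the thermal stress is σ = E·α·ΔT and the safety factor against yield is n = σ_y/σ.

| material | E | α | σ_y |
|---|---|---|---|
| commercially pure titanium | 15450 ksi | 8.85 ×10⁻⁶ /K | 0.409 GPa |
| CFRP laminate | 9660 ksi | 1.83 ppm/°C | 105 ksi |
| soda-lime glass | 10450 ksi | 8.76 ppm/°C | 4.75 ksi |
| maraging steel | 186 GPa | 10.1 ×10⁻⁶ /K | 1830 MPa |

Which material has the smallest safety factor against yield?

Converting E to GPa, α to ×10⁻⁶/K, σ_y to MPa, then σ and n for each:
  commercially pure titanium: E = 106.5, α = 8.85, σ_y = 409.0 → σ = 213 MPa, n = 1.92
  CFRP laminate: E = 66.60, α = 1.83, σ_y = 723.9 → σ = 27.5 MPa, n = 26.3
  soda-lime glass: E = 72.05, α = 8.76, σ_y = 32.75 → σ = 143 MPa, n = 0.230
  maraging steel: E = 186.0, α = 10.1, σ_y = 1830 → σ = 425 MPa, n = 4.31
The minimum is soda-lime glass at n = 0.230.

soda-lime glass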